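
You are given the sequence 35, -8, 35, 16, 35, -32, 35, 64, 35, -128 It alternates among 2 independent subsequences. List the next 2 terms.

Positions 1, 3, 5, … form one subsequence and positions 2, 4, 6, … form another.
Subsequence A = 35, 35, 35, 35, 35: always 35.
Subsequence B = -8, 16, -32, 64, -128: a geometric progression (common ratio -2).
Term 11 comes from subsequence A (its 6th entry): 35.
Position 12 → subsequence B, term 6 = 256.

35, 256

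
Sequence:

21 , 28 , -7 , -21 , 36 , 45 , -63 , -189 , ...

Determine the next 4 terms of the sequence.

55, 66, -567, -1701

Reading positions in blocks of 4 reveals the pattern AABB — 2 tracks woven together.
Track A: 21, 28, 36, 45 — triangular numbers n(n+1)/2 for n = 6, 7, ….
Track B: -7, -21, -63, -189 — geometric, ×3 each step.
Position 9 falls in track A as its term 5, giving 55.
Position 10 falls in track A as its term 6, giving 66.
Position 11 → track B, term 5 = -567.
The 12th slot belongs to track B; its 6th term is -1701.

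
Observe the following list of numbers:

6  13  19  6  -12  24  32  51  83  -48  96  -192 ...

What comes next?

134

The slot pattern repeats as AAABBB (period 6), so there are 2 interleaved tracks.
Track A is 6, 13, 19, 32, 51, 83, which is each term equals the sum of the previous two.
Track B is 6, -12, 24, -48, 96, -192, which is geometric, ×-2 each step.
The 13th slot belongs to track A; its 7th term is 134.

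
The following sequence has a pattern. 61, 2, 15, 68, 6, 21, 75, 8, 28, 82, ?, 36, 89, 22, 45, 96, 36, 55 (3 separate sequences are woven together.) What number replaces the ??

Taking every 3rd term gives 3 separate tracks.
Subsequence A: 61, 68, 75, 82, 89, 96 — arithmetic with common difference +7.
Subsequence B: 2, 6, 8, ?, 22, 36 — Fibonacci-style (each term is the sum of the two before it).
Subsequence C: 15, 21, 28, 36, 45, 55 — triangular numbers n(n+1)/2 for n = 5, 6, ….
So the missing entry in subsequence B is 14.

14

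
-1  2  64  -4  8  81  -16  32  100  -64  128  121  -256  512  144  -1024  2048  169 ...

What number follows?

The slot pattern repeats as AAB (period 3), so there are 2 interleaved tracks.
Stream A is -1, 2, -4, 8, -16, 32, -64, 128, -256, 512, -1024, 2048, which is geometric with ratio -2.
Stream B is 64, 81, 100, 121, 144, 169, which is perfect squares starting at 8².
Term 19 comes from stream A (its 13th entry): -4096.

-4096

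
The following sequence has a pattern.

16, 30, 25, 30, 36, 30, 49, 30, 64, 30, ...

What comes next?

Split by position mod 2 into 2 tracks.
Track A is 16, 25, 36, 49, 64, which is the squares 4², 5², 6², ….
Track B is 30, 30, 30, 30, 30, which is always 30.
Term 11 comes from track A (its 6th entry): 81.

81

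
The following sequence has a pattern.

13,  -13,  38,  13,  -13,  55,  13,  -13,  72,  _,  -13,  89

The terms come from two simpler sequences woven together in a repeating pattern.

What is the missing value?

13

Reading positions in blocks of 3 reveals the pattern AAB — 2 tracks woven together.
Track A is 13, -13, 13, -13, 13, -13, ?, -13, which is oscillating between 13 and -13.
Track B is 38, 55, 72, 89, which is linear: a_n = 21 + 17·n.
So the missing entry in track A is 13.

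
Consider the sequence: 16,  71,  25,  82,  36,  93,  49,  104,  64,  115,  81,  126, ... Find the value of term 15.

121

Taking every 2nd term gives 2 separate tracks.
Track A: 16, 25, 36, 49, 64, 81 (perfect squares starting at 4²).
Track B: 71, 82, 93, 104, 115, 126 (arithmetic with common difference +11).
Position 15 falls in track A as its term 8, giving 121.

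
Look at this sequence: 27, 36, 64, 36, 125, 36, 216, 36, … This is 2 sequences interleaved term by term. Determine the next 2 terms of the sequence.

Positions 1, 3, 5, … form one subsequence and positions 2, 4, 6, … form another.
Stream A = 27, 64, 125, 216: perfect cubes starting at 3³.
Stream B = 36, 36, 36, 36: the constant sequence 36.
Term 9 comes from stream A (its 5th entry): 343.
Position 10 falls in stream B as its term 5, giving 36.

343, 36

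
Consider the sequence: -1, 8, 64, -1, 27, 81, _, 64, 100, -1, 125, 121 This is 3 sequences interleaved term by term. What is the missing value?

Taking every 3rd term gives 3 separate tracks.
Track A is -1, -1, ?, -1, which is always -1.
Track B is 8, 27, 64, 125, which is consecutive cubes n³ from n = 2.
Track C is 64, 81, 100, 121, which is consecutive squares n² from n = 8.
The gap is track A's term 3; the rule gives -1.

-1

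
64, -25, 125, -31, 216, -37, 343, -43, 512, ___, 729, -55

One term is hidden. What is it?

-49

Odd-indexed and even-indexed terms follow separate rules.
Track A: 64, 125, 216, 343, 512, 729. Perfect cubes starting at 4³.
Track B: -25, -31, -37, -43, ?, -55. Subtracting 6 each time.
The gap is track B's term 5; the rule gives -49.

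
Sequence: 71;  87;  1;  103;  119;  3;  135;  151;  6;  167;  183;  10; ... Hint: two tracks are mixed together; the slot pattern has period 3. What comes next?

Reading positions in blocks of 3 reveals the pattern AAB — 2 tracks woven together.
Track A: 71, 87, 103, 119, 135, 151, 167, 183 (adding 16 each time).
Track B: 1, 3, 6, 10 (triangular numbers n(n+1)/2 for n = 1, 2, …).
The 13th slot belongs to track A; its 9th term is 199.

199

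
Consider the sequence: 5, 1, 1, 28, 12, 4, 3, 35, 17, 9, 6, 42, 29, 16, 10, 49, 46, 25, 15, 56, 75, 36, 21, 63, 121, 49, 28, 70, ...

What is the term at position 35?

The terms cycle through 4 interleaved subsequences.
Track A is 5, 12, 17, 29, 46, 75, 121, which is a Fibonacci-like recurrence a_n = a_{n-1} + a_{n-2}.
Track B is 1, 4, 9, 16, 25, 36, 49, which is consecutive squares n² from n = 1.
Track C is 1, 3, 6, 10, 15, 21, 28, which is the triangular numbers T_1, T_2, ….
Track D is 28, 35, 42, 49, 56, 63, 70, which is linear: a_n = 21 + 7·n.
Term 35 comes from track C (its 9th entry): 45.

45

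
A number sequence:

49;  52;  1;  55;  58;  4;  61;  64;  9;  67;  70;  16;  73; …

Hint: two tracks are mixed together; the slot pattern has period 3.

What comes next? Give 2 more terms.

76, 25

The slot pattern repeats as AAB (period 3), so there are 2 interleaved tracks.
Subsequence A: 49, 52, 55, 58, 61, 64, 67, 70, 73 — arithmetic, step +3.
Subsequence B: 1, 4, 9, 16 — perfect squares starting at 1².
Position 14 → subsequence A, term 10 = 76.
The 15th slot belongs to subsequence B; its 5th term is 25.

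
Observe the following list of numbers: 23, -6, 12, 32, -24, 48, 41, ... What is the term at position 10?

50

Reading positions in blocks of 3 reveals the pattern ABB — 2 tracks woven together.
Track A is 23, 32, 41, which is adding 9 each time.
Track B is -6, 12, -24, 48, which is geometric with ratio -2.
Position 10 → track A, term 4 = 50.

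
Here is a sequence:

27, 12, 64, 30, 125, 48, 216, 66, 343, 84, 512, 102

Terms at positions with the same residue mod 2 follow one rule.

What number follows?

The terms cycle through 2 interleaved subsequences.
Subsequence A: 27, 64, 125, 216, 343, 512. Consecutive cubes n³ from n = 3.
Subsequence B: 12, 30, 48, 66, 84, 102. Arithmetic, step +18.
Term 13 comes from subsequence A (its 7th entry): 729.

729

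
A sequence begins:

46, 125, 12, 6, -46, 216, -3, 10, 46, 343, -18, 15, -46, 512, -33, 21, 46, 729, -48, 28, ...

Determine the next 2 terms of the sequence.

-46, 1000

The terms cycle through 4 interleaved subsequences.
Stream A: 46, -46, 46, -46, 46 — the oscillation 46·(−1)^(n+1).
Stream B: 125, 216, 343, 512, 729 — consecutive cubes n³ from n = 5.
Stream C: 12, -3, -18, -33, -48 — arithmetic with common difference −15.
Stream D: 6, 10, 15, 21, 28 — triangular numbers n(n+1)/2 for n = 3, 4, ….
Position 21 → stream A, term 6 = -46.
Position 22 falls in stream B as its term 6, giving 1000.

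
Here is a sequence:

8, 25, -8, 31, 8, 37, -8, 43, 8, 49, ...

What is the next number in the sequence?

-8

Odd-indexed and even-indexed terms follow separate rules.
Track A = 8, -8, 8, -8, 8: oscillating between 8 and -8.
Track B = 25, 31, 37, 43, 49: linear: a_n = 19 + 6·n.
Term 11 comes from track A (its 6th entry): -8.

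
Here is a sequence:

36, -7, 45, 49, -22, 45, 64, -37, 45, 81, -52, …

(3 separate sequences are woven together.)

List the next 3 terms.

45, 100, -67

Split by position mod 3 into 3 tracks.
Subsequence A: 36, 49, 64, 81 (the squares 6², 7², 8², …).
Subsequence B: -7, -22, -37, -52 (linear: a_n = 8 − 15·n).
Subsequence C: 45, 45, 45 (always 45).
Term 12 comes from subsequence C (its 4th entry): 45.
Position 13 → subsequence A, term 5 = 100.
Position 14 → subsequence B, term 5 = -67.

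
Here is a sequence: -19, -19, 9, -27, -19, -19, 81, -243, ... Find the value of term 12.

Positions follow the repeating pattern AABB; grouping by letter gives 2 tracks.
Stream A: -19, -19, -19, -19 — constant -19.
Stream B: 9, -27, 81, -243 — geometric with ratio -3.
The 12th slot belongs to stream B; its 6th term is -2187.

-2187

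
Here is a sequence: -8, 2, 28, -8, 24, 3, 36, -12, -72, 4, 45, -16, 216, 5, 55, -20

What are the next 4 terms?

Split by position mod 4: positions 1, 5, 9, … form one track, and each other residue class forms its own.
Track A: -8, 24, -72, 216. Geometric with ratio -3.
Track B: 2, 3, 4, 5. Arithmetic, step +1.
Track C: 28, 36, 45, 55. The triangular numbers T_7, T_8, ….
Track D: -8, -12, -16, -20. Linear: a_n = -4 − 4·n.
Position 17 → track A, term 5 = -648.
Position 18 falls in track B as its term 5, giving 6.
Term 19 comes from track C (its 5th entry): 66.
Term 20 comes from track D (its 5th entry): -24.

-648, 6, 66, -24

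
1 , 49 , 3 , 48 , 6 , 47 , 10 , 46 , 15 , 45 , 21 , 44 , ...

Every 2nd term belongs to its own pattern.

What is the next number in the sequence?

Taking every 2nd term gives 2 separate tracks.
Stream A: 1, 3, 6, 10, 15, 21 — the triangular numbers T_1, T_2, ….
Stream B: 49, 48, 47, 46, 45, 44 — subtracting 1 each time.
The 13th slot belongs to stream A; its 7th term is 28.

28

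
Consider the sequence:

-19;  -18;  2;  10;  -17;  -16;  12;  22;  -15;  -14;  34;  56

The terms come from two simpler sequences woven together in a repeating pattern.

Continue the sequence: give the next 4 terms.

Reading positions in blocks of 4 reveals the pattern AABB — 2 tracks woven together.
Stream A: -19, -18, -17, -16, -15, -14 (arithmetic, step +1).
Stream B: 2, 10, 12, 22, 34, 56 (Fibonacci-style (each term is the sum of the two before it)).
Term 13 comes from stream A (its 7th entry): -13.
Term 14 comes from stream A (its 8th entry): -12.
Position 15 falls in stream B as its term 7, giving 90.
Term 16 comes from stream B (its 8th entry): 146.

-13, -12, 90, 146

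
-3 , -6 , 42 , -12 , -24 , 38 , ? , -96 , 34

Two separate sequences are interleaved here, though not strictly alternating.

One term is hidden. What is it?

-48

The slot pattern repeats as AAB (period 3), so there are 2 interleaved tracks.
Track A: -3, -6, -12, -24, ?, -96 — multiplying by 2 each time.
Track B: 42, 38, 34 — arithmetic, step −4.
Track A's pattern makes the blank -48.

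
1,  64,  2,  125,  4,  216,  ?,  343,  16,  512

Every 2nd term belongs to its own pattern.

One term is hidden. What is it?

8

Taking every 2nd term gives 2 separate tracks.
Track A: 1, 2, 4, ?, 16. Successive powers of 2.
Track B: 64, 125, 216, 343, 512. Consecutive cubes n³ from n = 4.
So the missing entry in track A is 8.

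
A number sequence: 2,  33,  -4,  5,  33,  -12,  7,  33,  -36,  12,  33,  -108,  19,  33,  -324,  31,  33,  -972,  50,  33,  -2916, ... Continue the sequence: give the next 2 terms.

Taking every 3rd term gives 3 separate tracks.
Track A = 2, 5, 7, 12, 19, 31, 50: a Fibonacci-like recurrence a_n = a_{n-1} + a_{n-2}.
Track B = 33, 33, 33, 33, 33, 33, 33: constant 33.
Track C = -4, -12, -36, -108, -324, -972, -2916: a geometric progression (common ratio 3).
Position 22 falls in track A as its term 8, giving 81.
Position 23 falls in track B as its term 8, giving 33.

81, 33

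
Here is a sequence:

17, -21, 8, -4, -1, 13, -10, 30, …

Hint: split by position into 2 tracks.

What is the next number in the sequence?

-19

Taking every 2nd term gives 2 separate tracks.
Stream A: 17, 8, -1, -10 (arithmetic with common difference −9).
Stream B: -21, -4, 13, 30 (arithmetic, step +17).
Position 9 falls in stream A as its term 5, giving -19.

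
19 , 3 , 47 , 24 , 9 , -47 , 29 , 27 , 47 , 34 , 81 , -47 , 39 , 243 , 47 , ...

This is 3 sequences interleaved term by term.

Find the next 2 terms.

44, 729

The terms cycle through 3 interleaved subsequences.
Track A: 19, 24, 29, 34, 39 (arithmetic with common difference +5).
Track B: 3, 9, 27, 81, 243 (successive powers of 3).
Track C: 47, -47, 47, -47, 47 (oscillating between 47 and -47).
Position 16 → track A, term 6 = 44.
Position 17 falls in track B as its term 6, giving 729.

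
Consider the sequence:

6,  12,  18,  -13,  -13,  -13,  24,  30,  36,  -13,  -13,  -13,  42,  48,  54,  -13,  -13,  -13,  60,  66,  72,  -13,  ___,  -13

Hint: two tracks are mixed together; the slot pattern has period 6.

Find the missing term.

-13

Positions follow the repeating pattern AAABBB; grouping by letter gives 2 tracks.
Subsequence A is 6, 12, 18, 24, 30, 36, 42, 48, 54, 60, 66, 72, which is linear: a_n = 6·n.
Subsequence B is -13, -13, -13, -13, -13, -13, -13, -13, -13, -13, ?, -13, which is the constant sequence -13.
Filling subsequence B at index 11 by its rule yields -13.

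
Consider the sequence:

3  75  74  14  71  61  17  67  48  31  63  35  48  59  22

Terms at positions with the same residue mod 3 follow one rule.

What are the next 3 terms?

79, 55, 9

The terms cycle through 3 interleaved subsequences.
Track A: 3, 14, 17, 31, 48 (a Fibonacci-like recurrence a_n = a_{n-1} + a_{n-2}).
Track B: 75, 71, 67, 63, 59 (arithmetic, step −4).
Track C: 74, 61, 48, 35, 22 (arithmetic, step −13).
Position 16 falls in track A as its term 6, giving 79.
Position 17 → track B, term 6 = 55.
Term 18 comes from track C (its 6th entry): 9.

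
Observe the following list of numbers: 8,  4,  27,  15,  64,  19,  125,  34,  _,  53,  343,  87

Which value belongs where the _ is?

216

Positions 1, 3, 5, … form one subsequence and positions 2, 4, 6, … form another.
Track A: 8, 27, 64, 125, ?, 343 (perfect cubes starting at 2³).
Track B: 4, 15, 19, 34, 53, 87 (Fibonacci-style (each term is the sum of the two before it)).
So the missing entry in track A is 216.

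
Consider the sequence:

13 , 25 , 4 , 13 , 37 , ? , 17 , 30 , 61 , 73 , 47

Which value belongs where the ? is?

The slot pattern repeats as AABB (period 4), so there are 2 interleaved tracks.
Track A: 13, 25, 37, ?, 61, 73. Arithmetic with common difference +12.
Track B: 4, 13, 17, 30, 47. Fibonacci-style (each term is the sum of the two before it).
So the missing entry in track A is 49.

49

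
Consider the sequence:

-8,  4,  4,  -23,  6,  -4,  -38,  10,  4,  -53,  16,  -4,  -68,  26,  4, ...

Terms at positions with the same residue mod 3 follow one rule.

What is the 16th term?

-83

The terms cycle through 3 interleaved subsequences.
Subsequence A is -8, -23, -38, -53, -68, which is subtracting 15 each time.
Subsequence B is 4, 6, 10, 16, 26, which is a Fibonacci-like recurrence a_n = a_{n-1} + a_{n-2}.
Subsequence C is 4, -4, 4, -4, 4, which is alternating ±4.
Term 16 comes from subsequence A (its 6th entry): -83.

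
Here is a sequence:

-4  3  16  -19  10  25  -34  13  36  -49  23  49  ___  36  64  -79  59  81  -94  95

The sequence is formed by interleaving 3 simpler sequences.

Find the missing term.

-64

Taking every 3rd term gives 3 separate tracks.
Track A is -4, -19, -34, -49, ?, -79, -94, which is subtracting 15 each time.
Track B is 3, 10, 13, 23, 36, 59, 95, which is Fibonacci-style (each term is the sum of the two before it).
Track C is 16, 25, 36, 49, 64, 81, which is the squares 4², 5², 6², ….
So the missing entry in track A is -64.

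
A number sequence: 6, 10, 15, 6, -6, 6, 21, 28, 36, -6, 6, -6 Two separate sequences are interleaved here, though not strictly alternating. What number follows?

45

Positions follow the repeating pattern AAABBB; grouping by letter gives 2 tracks.
Stream A: 6, 10, 15, 21, 28, 36. Triangular numbers starting at T_3.
Stream B: 6, -6, 6, -6, 6, -6. Oscillating between 6 and -6.
The 13th slot belongs to stream A; its 7th term is 45.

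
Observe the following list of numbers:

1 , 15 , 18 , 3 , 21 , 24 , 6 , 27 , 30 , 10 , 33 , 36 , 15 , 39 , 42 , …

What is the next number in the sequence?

The slot pattern repeats as ABB (period 3), so there are 2 interleaved tracks.
Subsequence A = 1, 3, 6, 10, 15: triangular numbers n(n+1)/2 for n = 1, 2, ….
Subsequence B = 15, 18, 21, 24, 27, 30, 33, 36, 39, 42: arithmetic, step +3.
Position 16 falls in subsequence A as its term 6, giving 21.

21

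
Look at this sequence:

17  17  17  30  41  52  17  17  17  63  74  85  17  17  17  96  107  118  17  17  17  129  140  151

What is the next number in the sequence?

Positions follow the repeating pattern AAABBB; grouping by letter gives 2 tracks.
Subsequence A: 17, 17, 17, 17, 17, 17, 17, 17, 17, 17, 17, 17 — constant 17.
Subsequence B: 30, 41, 52, 63, 74, 85, 96, 107, 118, 129, 140, 151 — linear: a_n = 19 + 11·n.
Position 25 → subsequence A, term 13 = 17.

17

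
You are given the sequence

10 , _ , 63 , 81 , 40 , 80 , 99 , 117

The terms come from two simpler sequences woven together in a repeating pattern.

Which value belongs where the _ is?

20

Reading positions in blocks of 4 reveals the pattern AABB — 2 tracks woven together.
Track A = 10, ?, 40, 80: multiplying by 2 each time.
Track B = 63, 81, 99, 117: arithmetic with common difference +18.
The gap is track A's term 2; the rule gives 20.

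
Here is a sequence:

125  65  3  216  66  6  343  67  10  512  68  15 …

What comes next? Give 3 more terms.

729, 69, 21

Read the sequence 3 terms at a time; column i is its own pattern.
Track A: 125, 216, 343, 512 (the cubes 5³, 6³, 7³, …).
Track B: 65, 66, 67, 68 (arithmetic with common difference +1).
Track C: 3, 6, 10, 15 (the triangular numbers T_2, T_3, …).
Position 13 → track A, term 5 = 729.
The 14th slot belongs to track B; its 5th term is 69.
The 15th slot belongs to track C; its 5th term is 21.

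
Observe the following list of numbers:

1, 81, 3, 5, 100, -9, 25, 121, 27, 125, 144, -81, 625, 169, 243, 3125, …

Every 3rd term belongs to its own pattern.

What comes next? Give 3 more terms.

196, -729, 15625

Read the sequence 3 terms at a time; column i is its own pattern.
Track A: 1, 5, 25, 125, 625, 3125 — successive powers of 5.
Track B: 81, 100, 121, 144, 169 — consecutive squares n² from n = 9.
Track C: 3, -9, 27, -81, 243 — geometric with ratio -3.
Term 17 comes from track B (its 6th entry): 196.
Term 18 comes from track C (its 6th entry): -729.
Position 19 falls in track A as its term 7, giving 15625.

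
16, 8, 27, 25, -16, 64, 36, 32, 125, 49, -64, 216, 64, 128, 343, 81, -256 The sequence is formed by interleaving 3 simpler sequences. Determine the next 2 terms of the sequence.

512, 100

Split by position mod 3 into 3 tracks.
Subsequence A: 16, 25, 36, 49, 64, 81 — the squares 4², 5², 6², ….
Subsequence B: 8, -16, 32, -64, 128, -256 — a geometric progression (common ratio -2).
Subsequence C: 27, 64, 125, 216, 343 — consecutive cubes n³ from n = 3.
Term 18 comes from subsequence C (its 6th entry): 512.
Position 19 falls in subsequence A as its term 7, giving 100.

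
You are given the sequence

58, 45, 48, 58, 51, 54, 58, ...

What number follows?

57

Reading positions in blocks of 3 reveals the pattern ABB — 2 tracks woven together.
Stream A = 58, 58, 58: constant 58.
Stream B = 45, 48, 51, 54: linear: a_n = 42 + 3·n.
Term 8 comes from stream B (its 5th entry): 57.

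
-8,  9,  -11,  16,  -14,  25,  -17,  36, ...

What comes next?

-20

Split by position mod 2 into 2 tracks.
Subsequence A: -8, -11, -14, -17 — arithmetic with common difference −3.
Subsequence B: 9, 16, 25, 36 — perfect squares starting at 3².
Position 9 falls in subsequence A as its term 5, giving -20.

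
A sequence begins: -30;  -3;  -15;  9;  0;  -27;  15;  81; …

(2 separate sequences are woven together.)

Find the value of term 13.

60

Taking every 2nd term gives 2 separate tracks.
Track A = -30, -15, 0, 15: arithmetic with common difference +15.
Track B = -3, 9, -27, 81: multiplying by -3 each time.
Position 13 falls in track A as its term 7, giving 60.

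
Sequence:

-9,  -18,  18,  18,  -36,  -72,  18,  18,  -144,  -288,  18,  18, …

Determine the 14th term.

-1152

Positions follow the repeating pattern AABB; grouping by letter gives 2 tracks.
Subsequence A: -9, -18, -36, -72, -144, -288. Geometric with ratio 2.
Subsequence B: 18, 18, 18, 18, 18, 18. The constant sequence 18.
Term 14 comes from subsequence A (its 8th entry): -1152.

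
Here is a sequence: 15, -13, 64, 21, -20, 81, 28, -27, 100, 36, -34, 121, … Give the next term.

Split by position mod 3 into 3 tracks.
Stream A is 15, 21, 28, 36, which is the triangular numbers T_5, T_6, ….
Stream B is -13, -20, -27, -34, which is linear: a_n = -6 − 7·n.
Stream C is 64, 81, 100, 121, which is the squares 8², 9², 10², ….
The 13th slot belongs to stream A; its 5th term is 45.

45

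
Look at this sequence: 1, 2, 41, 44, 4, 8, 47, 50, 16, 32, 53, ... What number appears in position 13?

64

Positions follow the repeating pattern AABB; grouping by letter gives 2 tracks.
Track A: 1, 2, 4, 8, 16, 32 — powers of 2.
Track B: 41, 44, 47, 50, 53 — linear: a_n = 38 + 3·n.
Term 13 comes from track A (its 7th entry): 64.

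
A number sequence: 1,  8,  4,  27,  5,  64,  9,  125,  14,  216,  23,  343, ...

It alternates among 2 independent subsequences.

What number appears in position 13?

37

The terms cycle through 2 interleaved subsequences.
Stream A: 1, 4, 5, 9, 14, 23. A Fibonacci-like recurrence a_n = a_{n-1} + a_{n-2}.
Stream B: 8, 27, 64, 125, 216, 343. Consecutive cubes n³ from n = 2.
Position 13 → stream A, term 7 = 37.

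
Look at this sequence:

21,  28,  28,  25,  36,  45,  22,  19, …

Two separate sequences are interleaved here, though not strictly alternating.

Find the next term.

55

Positions follow the repeating pattern AABB; grouping by letter gives 2 tracks.
Track A: 21, 28, 36, 45 — triangular numbers n(n+1)/2 for n = 6, 7, ….
Track B: 28, 25, 22, 19 — subtracting 3 each time.
The 9th slot belongs to track A; its 5th term is 55.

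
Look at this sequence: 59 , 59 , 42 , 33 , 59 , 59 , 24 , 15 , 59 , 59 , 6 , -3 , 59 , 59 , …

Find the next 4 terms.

Reading positions in blocks of 4 reveals the pattern AABB — 2 tracks woven together.
Stream A: 59, 59, 59, 59, 59, 59, 59, 59 (the constant sequence 59).
Stream B: 42, 33, 24, 15, 6, -3 (linear: a_n = 51 − 9·n).
Position 15 → stream B, term 7 = -12.
Term 16 comes from stream B (its 8th entry): -21.
The 17th slot belongs to stream A; its 9th term is 59.
Term 18 comes from stream A (its 10th entry): 59.

-12, -21, 59, 59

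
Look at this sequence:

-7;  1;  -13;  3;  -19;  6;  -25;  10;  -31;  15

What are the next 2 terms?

-37, 21

Positions 1, 3, 5, … form one subsequence and positions 2, 4, 6, … form another.
Stream A: -7, -13, -19, -25, -31 — subtracting 6 each time.
Stream B: 1, 3, 6, 10, 15 — triangular numbers starting at T_1.
Position 11 falls in stream A as its term 6, giving -37.
Position 12 falls in stream B as its term 6, giving 21.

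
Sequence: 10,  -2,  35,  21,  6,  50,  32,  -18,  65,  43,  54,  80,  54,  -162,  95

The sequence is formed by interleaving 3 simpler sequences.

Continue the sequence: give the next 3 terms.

65, 486, 110

The terms cycle through 3 interleaved subsequences.
Subsequence A is 10, 21, 32, 43, 54, which is arithmetic, step +11.
Subsequence B is -2, 6, -18, 54, -162, which is geometric, ×-3 each step.
Subsequence C is 35, 50, 65, 80, 95, which is adding 15 each time.
Term 16 comes from subsequence A (its 6th entry): 65.
Term 17 comes from subsequence B (its 6th entry): 486.
Position 18 → subsequence C, term 6 = 110.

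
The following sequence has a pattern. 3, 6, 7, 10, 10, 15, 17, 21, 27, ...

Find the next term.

Odd-indexed and even-indexed terms follow separate rules.
Track A: 3, 7, 10, 17, 27 — Fibonacci-style (each term is the sum of the two before it).
Track B: 6, 10, 15, 21 — triangular numbers n(n+1)/2 for n = 3, 4, ….
Position 10 → track B, term 5 = 28.

28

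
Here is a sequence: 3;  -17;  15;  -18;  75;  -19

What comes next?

Odd-indexed and even-indexed terms follow separate rules.
Track A = 3, 15, 75: a geometric progression (common ratio 5).
Track B = -17, -18, -19: subtracting 1 each time.
Position 7 falls in track A as its term 4, giving 375.

375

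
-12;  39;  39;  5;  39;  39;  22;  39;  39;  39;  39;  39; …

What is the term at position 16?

Reading positions in blocks of 3 reveals the pattern ABB — 2 tracks woven together.
Track A: -12, 5, 22, 39 — linear: a_n = -29 + 17·n.
Track B: 39, 39, 39, 39, 39, 39, 39, 39 — always 39.
Position 16 → track A, term 6 = 73.

73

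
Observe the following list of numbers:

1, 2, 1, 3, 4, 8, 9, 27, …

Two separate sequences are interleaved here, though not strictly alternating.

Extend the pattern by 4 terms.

16, 32, 81, 243

The slot pattern repeats as AABB (period 4), so there are 2 interleaved tracks.
Track A: 1, 2, 4, 8 — powers of 2.
Track B: 1, 3, 9, 27 — multiplying by 3 each time.
Term 9 comes from track A (its 5th entry): 16.
Position 10 → track A, term 6 = 32.
The 11th slot belongs to track B; its 5th term is 81.
Position 12 → track B, term 6 = 243.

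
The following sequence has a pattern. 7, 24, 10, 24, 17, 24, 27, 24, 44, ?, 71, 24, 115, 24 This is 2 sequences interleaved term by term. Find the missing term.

24

Odd-indexed and even-indexed terms follow separate rules.
Track A: 7, 10, 17, 27, 44, 71, 115. A Fibonacci-like recurrence a_n = a_{n-1} + a_{n-2}.
Track B: 24, 24, 24, 24, ?, 24, 24. The constant sequence 24.
Filling track B at index 5 by its rule yields 24.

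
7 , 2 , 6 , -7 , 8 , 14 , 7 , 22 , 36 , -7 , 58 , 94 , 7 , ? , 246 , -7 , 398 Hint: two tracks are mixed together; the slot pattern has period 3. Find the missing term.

Reading positions in blocks of 3 reveals the pattern ABB — 2 tracks woven together.
Track A: 7, -7, 7, -7, 7, -7. The oscillation 7·(−1)^(n+1).
Track B: 2, 6, 8, 14, 22, 36, 58, 94, ?, 246, 398. A Fibonacci-like recurrence a_n = a_{n-1} + a_{n-2}.
Track B's pattern makes the blank 152.

152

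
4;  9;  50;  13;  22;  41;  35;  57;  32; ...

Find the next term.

Reading positions in blocks of 3 reveals the pattern AAB — 2 tracks woven together.
Subsequence A = 4, 9, 13, 22, 35, 57: Fibonacci-style (each term is the sum of the two before it).
Subsequence B = 50, 41, 32: subtracting 9 each time.
Position 10 → subsequence A, term 7 = 92.

92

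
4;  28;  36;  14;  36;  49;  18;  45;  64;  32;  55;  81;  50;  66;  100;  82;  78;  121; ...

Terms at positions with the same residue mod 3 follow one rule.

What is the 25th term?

346

Split by position mod 3: positions 1, 4, 7, … form one track, and each other residue class forms its own.
Subsequence A: 4, 14, 18, 32, 50, 82 — each term equals the sum of the previous two.
Subsequence B: 28, 36, 45, 55, 66, 78 — triangular numbers starting at T_7.
Subsequence C: 36, 49, 64, 81, 100, 121 — consecutive squares n² from n = 6.
Position 25 → subsequence A, term 9 = 346.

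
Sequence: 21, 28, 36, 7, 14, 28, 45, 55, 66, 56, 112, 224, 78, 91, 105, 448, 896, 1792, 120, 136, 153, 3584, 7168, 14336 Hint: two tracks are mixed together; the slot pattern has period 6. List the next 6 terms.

Reading positions in blocks of 6 reveals the pattern AAABBB — 2 tracks woven together.
Subsequence A: 21, 28, 36, 45, 55, 66, 78, 91, 105, 120, 136, 153 (the triangular numbers T_6, T_7, …).
Subsequence B: 7, 14, 28, 56, 112, 224, 448, 896, 1792, 3584, 7168, 14336 (multiplying by 2 each time).
Term 25 comes from subsequence A (its 13th entry): 171.
Position 26 → subsequence A, term 14 = 190.
The 27th slot belongs to subsequence A; its 15th term is 210.
The 28th slot belongs to subsequence B; its 13th term is 28672.
Position 29 → subsequence B, term 14 = 57344.
Term 30 comes from subsequence B (its 15th entry): 114688.

171, 190, 210, 28672, 57344, 114688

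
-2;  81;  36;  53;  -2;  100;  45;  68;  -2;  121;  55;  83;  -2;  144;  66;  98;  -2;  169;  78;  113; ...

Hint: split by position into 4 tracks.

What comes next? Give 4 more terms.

-2, 196, 91, 128

Split by position mod 4: positions 1, 5, 9, … form one track, and each other residue class forms its own.
Track A is -2, -2, -2, -2, -2, which is always -2.
Track B is 81, 100, 121, 144, 169, which is perfect squares starting at 9².
Track C is 36, 45, 55, 66, 78, which is triangular numbers n(n+1)/2 for n = 8, 9, ….
Track D is 53, 68, 83, 98, 113, which is arithmetic with common difference +15.
Position 21 → track A, term 6 = -2.
The 22nd slot belongs to track B; its 6th term is 196.
Position 23 → track C, term 6 = 91.
Position 24 falls in track D as its term 6, giving 128.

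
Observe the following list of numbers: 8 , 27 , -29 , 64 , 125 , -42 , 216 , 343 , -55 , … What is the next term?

512

Reading positions in blocks of 3 reveals the pattern AAB — 2 tracks woven together.
Subsequence A = 8, 27, 64, 125, 216, 343: perfect cubes starting at 2³.
Subsequence B = -29, -42, -55: linear: a_n = -16 − 13·n.
The 10th slot belongs to subsequence A; its 7th term is 512.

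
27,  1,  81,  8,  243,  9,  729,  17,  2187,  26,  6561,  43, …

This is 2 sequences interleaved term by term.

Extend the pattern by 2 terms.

Taking every 2nd term gives 2 separate tracks.
Subsequence A: 27, 81, 243, 729, 2187, 6561 (powers of 3).
Subsequence B: 1, 8, 9, 17, 26, 43 (a Fibonacci-like recurrence a_n = a_{n-1} + a_{n-2}).
Position 13 → subsequence A, term 7 = 19683.
Position 14 → subsequence B, term 7 = 69.

19683, 69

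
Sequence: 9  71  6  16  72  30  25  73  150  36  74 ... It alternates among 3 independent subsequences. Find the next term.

Split by position mod 3 into 3 tracks.
Track A: 9, 16, 25, 36. Consecutive squares n² from n = 3.
Track B: 71, 72, 73, 74. Arithmetic with common difference +1.
Track C: 6, 30, 150. A geometric progression (common ratio 5).
The 12th slot belongs to track C; its 4th term is 750.

750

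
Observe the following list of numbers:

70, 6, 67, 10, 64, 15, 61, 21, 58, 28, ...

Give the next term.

55

The terms cycle through 2 interleaved subsequences.
Subsequence A: 70, 67, 64, 61, 58 — arithmetic, step −3.
Subsequence B: 6, 10, 15, 21, 28 — triangular numbers n(n+1)/2 for n = 3, 4, ….
The 11th slot belongs to subsequence A; its 6th term is 55.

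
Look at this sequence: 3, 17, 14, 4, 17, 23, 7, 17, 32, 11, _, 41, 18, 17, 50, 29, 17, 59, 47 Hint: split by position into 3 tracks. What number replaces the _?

Split by position mod 3: positions 1, 4, 7, … form one track, and each other residue class forms its own.
Track A: 3, 4, 7, 11, 18, 29, 47. A Fibonacci-like recurrence a_n = a_{n-1} + a_{n-2}.
Track B: 17, 17, 17, ?, 17, 17. Constant 17.
Track C: 14, 23, 32, 41, 50, 59. Adding 9 each time.
Filling track B at index 4 by its rule yields 17.

17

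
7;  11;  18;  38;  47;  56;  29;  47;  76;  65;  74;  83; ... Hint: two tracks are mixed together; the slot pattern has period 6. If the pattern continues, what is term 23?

Reading positions in blocks of 6 reveals the pattern AAABBB — 2 tracks woven together.
Track A = 7, 11, 18, 29, 47, 76: Fibonacci-style (each term is the sum of the two before it).
Track B = 38, 47, 56, 65, 74, 83: adding 9 each time.
The 23rd slot belongs to track B; its 11th term is 128.

128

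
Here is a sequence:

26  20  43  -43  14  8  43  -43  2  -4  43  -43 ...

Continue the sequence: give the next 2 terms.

-10, -16

The slot pattern repeats as AABB (period 4), so there are 2 interleaved tracks.
Track A is 26, 20, 14, 8, 2, -4, which is linear: a_n = 32 − 6·n.
Track B is 43, -43, 43, -43, 43, -43, which is oscillating between 43 and -43.
Position 13 → track A, term 7 = -10.
Term 14 comes from track A (its 8th entry): -16.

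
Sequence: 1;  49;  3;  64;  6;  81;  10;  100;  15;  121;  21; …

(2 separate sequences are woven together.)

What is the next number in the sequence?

144

Positions 1, 3, 5, … form one subsequence and positions 2, 4, 6, … form another.
Subsequence A: 1, 3, 6, 10, 15, 21 — the triangular numbers T_1, T_2, ….
Subsequence B: 49, 64, 81, 100, 121 — the squares 7², 8², 9², ….
The 12th slot belongs to subsequence B; its 6th term is 144.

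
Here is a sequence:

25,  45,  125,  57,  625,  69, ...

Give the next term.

3125

The terms cycle through 2 interleaved subsequences.
Subsequence A is 25, 125, 625, which is powers 5^2, 5^3, 5^4, ….
Subsequence B is 45, 57, 69, which is arithmetic with common difference +12.
The 7th slot belongs to subsequence A; its 4th term is 3125.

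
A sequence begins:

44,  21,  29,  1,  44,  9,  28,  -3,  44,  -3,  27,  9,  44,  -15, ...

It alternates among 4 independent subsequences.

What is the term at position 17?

Read the sequence 4 terms at a time; column i is its own pattern.
Subsequence A is 44, 44, 44, 44, which is the constant sequence 44.
Subsequence B is 21, 9, -3, -15, which is arithmetic with common difference −12.
Subsequence C is 29, 28, 27, which is linear: a_n = 30 − n.
Subsequence D is 1, -3, 9, which is geometric with ratio -3.
Position 17 falls in subsequence A as its term 5, giving 44.

44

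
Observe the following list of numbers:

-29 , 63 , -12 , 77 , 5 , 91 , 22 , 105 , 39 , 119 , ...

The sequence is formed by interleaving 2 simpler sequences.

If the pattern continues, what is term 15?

Positions 1, 3, 5, … form one subsequence and positions 2, 4, 6, … form another.
Track A: -29, -12, 5, 22, 39. Linear: a_n = -46 + 17·n.
Track B: 63, 77, 91, 105, 119. Adding 14 each time.
Position 15 → track A, term 8 = 90.

90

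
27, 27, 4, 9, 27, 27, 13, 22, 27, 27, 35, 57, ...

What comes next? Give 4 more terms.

The slot pattern repeats as AABB (period 4), so there are 2 interleaved tracks.
Track A = 27, 27, 27, 27, 27, 27: constant 27.
Track B = 4, 9, 13, 22, 35, 57: each term equals the sum of the previous two.
Position 13 falls in track A as its term 7, giving 27.
Position 14 → track A, term 8 = 27.
Position 15 falls in track B as its term 7, giving 92.
Term 16 comes from track B (its 8th entry): 149.

27, 27, 92, 149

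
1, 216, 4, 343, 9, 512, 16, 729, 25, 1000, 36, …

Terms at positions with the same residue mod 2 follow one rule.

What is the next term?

1331

Split by position mod 2 into 2 tracks.
Subsequence A is 1, 4, 9, 16, 25, 36, which is the squares 1², 2², 3², ….
Subsequence B is 216, 343, 512, 729, 1000, which is consecutive cubes n³ from n = 6.
Term 12 comes from subsequence B (its 6th entry): 1331.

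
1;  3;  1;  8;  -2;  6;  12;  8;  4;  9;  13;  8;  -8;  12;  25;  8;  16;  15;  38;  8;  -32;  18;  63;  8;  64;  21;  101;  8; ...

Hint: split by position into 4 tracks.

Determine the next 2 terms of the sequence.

-128, 24

Read the sequence 4 terms at a time; column i is its own pattern.
Track A = 1, -2, 4, -8, 16, -32, 64: geometric with ratio -2.
Track B = 3, 6, 9, 12, 15, 18, 21: arithmetic with common difference +3.
Track C = 1, 12, 13, 25, 38, 63, 101: Fibonacci-style (each term is the sum of the two before it).
Track D = 8, 8, 8, 8, 8, 8, 8: constant 8.
Position 29 falls in track A as its term 8, giving -128.
The 30th slot belongs to track B; its 8th term is 24.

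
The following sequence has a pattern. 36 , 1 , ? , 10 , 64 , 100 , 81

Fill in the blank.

Positions 1, 3, 5, … form one subsequence and positions 2, 4, 6, … form another.
Subsequence A: 36, ?, 64, 81 (perfect squares starting at 6²).
Subsequence B: 1, 10, 100 (powers 10^0, 10^1, 10^2, …).
So the missing entry in subsequence A is 49.

49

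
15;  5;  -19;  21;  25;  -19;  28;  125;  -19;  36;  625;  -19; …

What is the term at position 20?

Split by position mod 3: positions 1, 4, 7, … form one track, and each other residue class forms its own.
Stream A = 15, 21, 28, 36: triangular numbers starting at T_5.
Stream B = 5, 25, 125, 625: powers of 5.
Stream C = -19, -19, -19, -19: constant -19.
The 20th slot belongs to stream B; its 7th term is 78125.

78125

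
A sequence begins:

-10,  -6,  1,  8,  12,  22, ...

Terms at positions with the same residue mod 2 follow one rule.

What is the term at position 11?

45

The terms cycle through 2 interleaved subsequences.
Stream A: -10, 1, 12 (adding 11 each time).
Stream B: -6, 8, 22 (arithmetic with common difference +14).
The 11th slot belongs to stream A; its 6th term is 45.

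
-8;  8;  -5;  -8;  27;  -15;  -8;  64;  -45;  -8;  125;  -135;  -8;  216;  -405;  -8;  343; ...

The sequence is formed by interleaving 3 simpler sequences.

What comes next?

Split by position mod 3: positions 1, 4, 7, … form one track, and each other residue class forms its own.
Track A: -8, -8, -8, -8, -8, -8 (the constant sequence -8).
Track B: 8, 27, 64, 125, 216, 343 (consecutive cubes n³ from n = 2).
Track C: -5, -15, -45, -135, -405 (geometric, ×3 each step).
Position 18 falls in track C as its term 6, giving -1215.

-1215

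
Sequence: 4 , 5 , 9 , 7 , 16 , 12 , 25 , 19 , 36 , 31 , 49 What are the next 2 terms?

50, 64

Split by position mod 2 into 2 tracks.
Track A: 4, 9, 16, 25, 36, 49 — perfect squares starting at 2².
Track B: 5, 7, 12, 19, 31 — a Fibonacci-like recurrence a_n = a_{n-1} + a_{n-2}.
Position 12 → track B, term 6 = 50.
Position 13 falls in track A as its term 7, giving 64.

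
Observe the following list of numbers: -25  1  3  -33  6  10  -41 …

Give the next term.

Reading positions in blocks of 3 reveals the pattern ABB — 2 tracks woven together.
Track A: -25, -33, -41. Arithmetic, step −8.
Track B: 1, 3, 6, 10. The triangular numbers T_1, T_2, ….
Term 8 comes from track B (its 5th entry): 15.

15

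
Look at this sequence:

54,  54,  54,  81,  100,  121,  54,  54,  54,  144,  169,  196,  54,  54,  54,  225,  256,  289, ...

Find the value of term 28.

441

Reading positions in blocks of 6 reveals the pattern AAABBB — 2 tracks woven together.
Subsequence A = 54, 54, 54, 54, 54, 54, 54, 54, 54: constant 54.
Subsequence B = 81, 100, 121, 144, 169, 196, 225, 256, 289: perfect squares starting at 9².
Term 28 comes from subsequence B (its 13th entry): 441.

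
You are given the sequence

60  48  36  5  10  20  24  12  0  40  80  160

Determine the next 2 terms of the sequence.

-12, -24

Reading positions in blocks of 6 reveals the pattern AAABBB — 2 tracks woven together.
Subsequence A: 60, 48, 36, 24, 12, 0 — arithmetic, step −12.
Subsequence B: 5, 10, 20, 40, 80, 160 — multiplying by 2 each time.
Position 13 → subsequence A, term 7 = -12.
Position 14 → subsequence A, term 8 = -24.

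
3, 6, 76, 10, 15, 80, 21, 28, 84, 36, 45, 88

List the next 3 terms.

The slot pattern repeats as AAB (period 3), so there are 2 interleaved tracks.
Stream A is 3, 6, 10, 15, 21, 28, 36, 45, which is the triangular numbers T_2, T_3, ….
Stream B is 76, 80, 84, 88, which is linear: a_n = 72 + 4·n.
Position 13 → stream A, term 9 = 55.
Position 14 → stream A, term 10 = 66.
Position 15 → stream B, term 5 = 92.

55, 66, 92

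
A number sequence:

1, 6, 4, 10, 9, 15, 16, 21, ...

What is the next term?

25

Taking every 2nd term gives 2 separate tracks.
Stream A: 1, 4, 9, 16 (the squares 1², 2², 3², …).
Stream B: 6, 10, 15, 21 (triangular numbers n(n+1)/2 for n = 3, 4, …).
Position 9 → stream A, term 5 = 25.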